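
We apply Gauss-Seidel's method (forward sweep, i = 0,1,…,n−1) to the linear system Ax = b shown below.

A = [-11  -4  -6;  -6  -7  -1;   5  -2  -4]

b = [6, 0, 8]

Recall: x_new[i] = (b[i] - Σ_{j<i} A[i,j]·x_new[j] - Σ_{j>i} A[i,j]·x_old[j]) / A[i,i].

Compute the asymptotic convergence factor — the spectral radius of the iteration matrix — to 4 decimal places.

0.6348

Write A = D+L+U with D = diag(-11, -7, -4).
GS T = -(D+L)⁻¹U: row 0 first, T[0,1] = -(-4)/(-11) = -0.3636; later rows by forward substitution.
  T[0,:] = [+0.0000  -0.3636  -0.5455]
  T[1,:] = [+0.0000  +0.3117  +0.3247]
  T[2,:] = [+0.0000  -0.6104  -0.8442]
eigenvalue magnitudes: 0.6348, 0.1023, 0.0000.
spectral radius ρ = 0.6348; 0.6348 < 1 ⇒ converges.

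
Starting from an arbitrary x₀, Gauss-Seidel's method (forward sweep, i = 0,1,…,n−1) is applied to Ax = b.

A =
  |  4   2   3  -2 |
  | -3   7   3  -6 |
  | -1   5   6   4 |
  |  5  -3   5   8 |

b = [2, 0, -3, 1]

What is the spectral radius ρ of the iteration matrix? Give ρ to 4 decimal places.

1.4233

Let D = diag(4, 7, 6, 8); L, U the strict triangles.
T_GS = -(D+L)⁻¹U: row 0 first, T[0,2] = -(3)/(4) = -0.7500; later rows by forward substitution.
  T[0,:] = [+0.0000, -0.5000, -0.7500, +0.5000]
  T[1,:] = [+0.0000, -0.2143, -0.7500, +1.0714]
  T[2,:] = [+0.0000, +0.0952, +0.5000, -1.4762]
  T[3,:] = [+0.0000, +0.1726, -0.1250, +1.0119]
eigenvalue magnitudes: 1.4233, 0.2505, 0.2505, 0.0000.
spectral radius ρ = 1.4233; 1.4233 > 1 ⇒ diverges.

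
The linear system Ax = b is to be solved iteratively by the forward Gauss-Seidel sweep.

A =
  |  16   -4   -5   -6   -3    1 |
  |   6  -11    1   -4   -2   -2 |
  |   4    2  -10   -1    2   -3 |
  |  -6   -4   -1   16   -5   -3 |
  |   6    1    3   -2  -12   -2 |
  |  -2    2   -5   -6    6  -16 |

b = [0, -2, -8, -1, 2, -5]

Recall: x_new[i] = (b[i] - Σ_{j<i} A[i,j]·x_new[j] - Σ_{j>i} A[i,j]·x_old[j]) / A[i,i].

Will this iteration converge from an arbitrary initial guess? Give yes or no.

Write A = D+L+U with D = diag(16, -11, -10, 16, -12, -16).
GS T = -(D+L)⁻¹U: row 0 first, T[0,4] = -(-3)/(16) = +0.1875; later rows by forward substitution.
  T[0,:] = [+0.0000  +0.2500  +0.3125  +0.3750  +0.1875  -0.0625]
  T[1,:] = [+0.0000  +0.1364  +0.2614  -0.1591  -0.0795  -0.2159]
  T[2,:] = [+0.0000  +0.1273  +0.1773  +0.0182  +0.2591  -0.3682]
  T[3,:] = [+0.0000  +0.1358  +0.1936  +0.1020  +0.3791  +0.0871]
  T[4,:] = [+0.0000  +0.1455  +0.1901  +0.1618  +0.0887  -0.3225]
  T[5,:] = [+0.0000  -0.0503  -0.0631  -0.0500  -0.2233  -0.0577]
|λ(T)| sorted: 0.6529, 0.3031, 0.1069, 0.1069, 0.0065, 0.0000.
spectral radius ρ = 0.6529; 0.6529 < 1, so it converges for any x₀.

yes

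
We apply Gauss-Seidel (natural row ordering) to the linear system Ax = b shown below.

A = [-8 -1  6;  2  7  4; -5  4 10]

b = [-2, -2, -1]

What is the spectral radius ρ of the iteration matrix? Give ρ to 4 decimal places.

0.7713

Split A = D + L + U, D = diag(-8, 7, 10).
Gauss-Seidel: T = -(D+L)⁻¹U, row 0 first, T[0,2] = -(6)/(-8) = +0.7500; later rows by forward substitution.
  T[0,:] = [+0.0000, -0.1250, +0.7500]
  T[1,:] = [+0.0000, +0.0357, -0.7857]
  T[2,:] = [+0.0000, -0.0768, +0.6893]
|roots of det(T-λI)|: 0.7713, 0.0463, 0.0000.
spectral radius ρ = 0.7713; 0.7713 < 1: convergent.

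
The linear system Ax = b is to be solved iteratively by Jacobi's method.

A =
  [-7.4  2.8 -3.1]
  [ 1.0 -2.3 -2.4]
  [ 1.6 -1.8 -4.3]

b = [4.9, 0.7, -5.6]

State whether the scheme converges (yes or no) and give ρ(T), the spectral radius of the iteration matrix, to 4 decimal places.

yes, ρ = 0.7359

A = D + L + U where D = diag(-7.4, -2.3, -4.3).
T_J = -D⁻¹(L+U): T[1,2] = -(-2.4)/(-2.3) = -1.0435; T[1,1] = 0.
  T[0,:] = [+0.0000  +0.3784  -0.4189]
  T[1,:] = [+0.4348  +0.0000  -1.0435]
  T[2,:] = [+0.3721  -0.4186  +0.0000]
moduli |λ_i(T)| = 0.7359, 0.5662, 0.1696.
ρ = 0.7359; 0.7359 < 1: convergent.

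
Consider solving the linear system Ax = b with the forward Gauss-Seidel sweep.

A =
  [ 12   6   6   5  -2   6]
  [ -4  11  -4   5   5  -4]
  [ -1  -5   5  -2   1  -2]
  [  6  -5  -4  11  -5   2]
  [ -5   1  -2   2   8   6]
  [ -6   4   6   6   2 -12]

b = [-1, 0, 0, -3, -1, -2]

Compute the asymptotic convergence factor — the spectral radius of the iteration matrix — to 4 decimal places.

Diagonal D = diag(12, 11, 5, 11, 8, -12); L, U strict lower/upper.
GS T = -(D+L)⁻¹U: row 0 first, T[0,4] = -(-2)/(12) = +0.1667; later rows by forward substitution.
  T[0,:] = [+0.0000  -0.5000  -0.5000  -0.4167  +0.1667  -0.5000]
  T[1,:] = [+0.0000  -0.1818  +0.1818  -0.6061  -0.3939  +0.1818]
  T[2,:] = [+0.0000  -0.2818  +0.0818  -0.2894  -0.5606  +0.4818]
  T[3,:] = [+0.0000  +0.0876  +0.3851  -0.1534  -0.0193  +0.3488]
  T[4,:] = [+0.0000  -0.3821  -0.4111  -0.2186  +0.0181  -1.0520]
  T[5,:] = [+0.0000  +0.0286  +0.4756  -0.2515  -0.5016  +0.5506]
moduli |λ_i(T)| = 1.3674, 0.6155, 0.6155, 0.2215, 0.1080, 0.0000.
ρ(T) = max|λ| = 1.3674; 1.3674 > 1 ⇒ diverges.

1.3674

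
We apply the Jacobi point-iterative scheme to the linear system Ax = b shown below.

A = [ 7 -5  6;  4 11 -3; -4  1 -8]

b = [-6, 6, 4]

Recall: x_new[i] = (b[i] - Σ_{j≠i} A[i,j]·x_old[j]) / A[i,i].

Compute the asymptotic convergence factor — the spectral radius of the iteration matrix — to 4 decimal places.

Split A = D + L + U, D = diag(7, 11, -8).
Jacobi T = -D⁻¹(L+U): T[0,2] = -(6)/(7) = -0.8571; T[0,0] = 0.
  T[0,:] = [+0.0000  +0.7143  -0.8571]
  T[1,:] = [-0.3636  +0.0000  +0.2727]
  T[2,:] = [-0.5000  +0.1250  +0.0000]
moduli |λ_i(T)| = 0.5552, 0.3245, 0.3245.
ρ(T) = max|λ| = 0.5552; 0.5552 < 1: convergent.

0.5552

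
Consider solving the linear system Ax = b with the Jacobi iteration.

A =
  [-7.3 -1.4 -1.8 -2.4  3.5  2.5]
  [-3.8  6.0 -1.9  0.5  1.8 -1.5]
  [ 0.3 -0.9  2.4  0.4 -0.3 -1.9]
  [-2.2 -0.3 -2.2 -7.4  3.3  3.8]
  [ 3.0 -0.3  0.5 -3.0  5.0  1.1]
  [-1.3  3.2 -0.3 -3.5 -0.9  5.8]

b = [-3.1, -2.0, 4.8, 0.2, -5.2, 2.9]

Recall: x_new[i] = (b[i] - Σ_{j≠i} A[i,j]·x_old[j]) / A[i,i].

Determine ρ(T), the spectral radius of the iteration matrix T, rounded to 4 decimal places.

1.1288

Let D = diag(-7.3, 6, 2.4, -7.4, 5, 5.8); L, U the strict triangles.
Jacobi T = -D⁻¹(L+U): T[1,4] = -(1.8)/(6) = -0.3000; T[1,1] = 0.
  T[0,:] = [+0.0000 -0.1918 -0.2466 -0.3288 +0.4795 +0.3425]
  T[1,:] = [+0.6333 +0.0000 +0.3167 -0.0833 -0.3000 +0.2500]
  T[2,:] = [-0.1250 +0.3750 +0.0000 -0.1667 +0.1250 +0.7917]
  T[3,:] = [-0.2973 -0.0405 -0.2973 +0.0000 +0.4459 +0.5135]
  T[4,:] = [-0.6000 +0.0600 -0.1000 +0.6000 +0.0000 -0.2200]
  T[5,:] = [+0.2241 -0.5517 +0.0517 +0.6034 +0.1552 +0.0000]
moduli |λ_i(T)| = 1.1288, 0.7166, 0.7166, 0.3589, 0.1717, 0.0033.
ρ(T) = max|λ| = 1.1288; 1.1288 > 1: divergent.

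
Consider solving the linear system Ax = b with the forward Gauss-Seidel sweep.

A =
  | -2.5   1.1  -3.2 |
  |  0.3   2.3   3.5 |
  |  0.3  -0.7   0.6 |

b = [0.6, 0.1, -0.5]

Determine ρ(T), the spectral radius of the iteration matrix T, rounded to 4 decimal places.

Split A = D + L + U, D = diag(-2.5, 2.3, 0.6).
GS T = -(D+L)⁻¹U: row 0 first, T[0,2] = -(-3.2)/(-2.5) = -1.2800; later rows by forward substitution.
  T[0,:] = [+0.0000  +0.4400  -1.2800]
  T[1,:] = [+0.0000  -0.0574  -1.3548]
  T[2,:] = [+0.0000  -0.2870  -0.9406]
moduli |λ_i(T)| = 1.2630, 0.2651, 0.0000.
spectral radius ρ = 1.2630; 1.2630 > 1: divergent.

1.2630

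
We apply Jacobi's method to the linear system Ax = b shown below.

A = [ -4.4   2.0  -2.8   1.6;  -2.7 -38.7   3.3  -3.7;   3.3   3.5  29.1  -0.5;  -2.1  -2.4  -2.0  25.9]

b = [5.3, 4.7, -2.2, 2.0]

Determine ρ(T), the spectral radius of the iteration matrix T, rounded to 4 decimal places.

Diagonal D = diag(-4.4, -38.7, 29.1, 25.9); L, U strict lower/upper.
T_J = -D⁻¹(L+U): T[1,2] = -(3.3)/(-38.7) = +0.0853; T[1,1] = 0.
  T[0,:] = [+0.0000, +0.4545, -0.6364, +0.3636]
  T[1,:] = [-0.0698, +0.0000, +0.0853, -0.0956]
  T[2,:] = [-0.1134, -0.1203, +0.0000, +0.0172]
  T[3,:] = [+0.0811, +0.0927, +0.0772, +0.0000]
|roots of det(T-λI)|: 0.3382, 0.2188, 0.2188, 0.0498.
ρ(T) = max|λ| = 0.3382; 0.3382 < 1 ⇒ converges.

0.3382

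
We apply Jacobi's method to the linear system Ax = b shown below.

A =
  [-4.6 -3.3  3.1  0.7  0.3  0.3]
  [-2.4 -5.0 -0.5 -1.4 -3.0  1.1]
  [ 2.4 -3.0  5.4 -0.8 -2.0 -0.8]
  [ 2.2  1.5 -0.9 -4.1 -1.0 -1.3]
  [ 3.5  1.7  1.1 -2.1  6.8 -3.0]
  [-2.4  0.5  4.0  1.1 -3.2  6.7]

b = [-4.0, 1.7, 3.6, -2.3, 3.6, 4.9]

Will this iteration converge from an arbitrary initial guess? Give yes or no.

A = D + L + U where D = diag(-4.6, -5, 5.4, -4.1, 6.8, 6.7).
Jacobi: T = -D⁻¹(L+U), T[0,2] = -(3.1)/(-4.6) = +0.6739; T[0,0] = 0.
  T[0,:] = [+0.0000 -0.7174 +0.6739 +0.1522 +0.0652 +0.0652]
  T[1,:] = [-0.4800 +0.0000 -0.1000 -0.2800 -0.6000 +0.2200]
  T[2,:] = [-0.4444 +0.5556 +0.0000 +0.1481 +0.3704 +0.1481]
  T[3,:] = [+0.5366 +0.3659 -0.2195 +0.0000 -0.2439 -0.3171]
  T[4,:] = [-0.5147 -0.2500 -0.1618 +0.3088 +0.0000 +0.4412]
  T[5,:] = [+0.3582 -0.0746 -0.5970 -0.1642 +0.4776 +0.0000]
moduli |λ_i(T)| = 1.1288, 0.8278, 0.8278, 0.5011, 0.5011, 0.0613.
ρ(T) = max|λ| = 1.1288; 1.1288 > 1, so it fails to converge.

no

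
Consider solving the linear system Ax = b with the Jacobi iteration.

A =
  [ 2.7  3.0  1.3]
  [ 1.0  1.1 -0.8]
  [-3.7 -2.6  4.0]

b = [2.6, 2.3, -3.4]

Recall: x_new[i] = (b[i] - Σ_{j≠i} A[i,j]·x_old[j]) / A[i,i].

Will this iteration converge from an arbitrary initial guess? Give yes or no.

Diagonal D = diag(2.7, 1.1, 4); L, U strict lower/upper.
Jacobi: T = -D⁻¹(L+U), T[1,2] = -(-0.8)/(1.1) = +0.7273; T[1,1] = 0.
  T[0,:] = [+0.0000 -1.1111 -0.4815]
  T[1,:] = [-0.9091 +0.0000 +0.7273]
  T[2,:] = [+0.9250 +0.6500 +0.0000]
|roots of det(T-λI)|: 1.1938, 0.6227, 0.6227.
spectral radius ρ = 1.1938; 1.1938 > 1: divergent.

no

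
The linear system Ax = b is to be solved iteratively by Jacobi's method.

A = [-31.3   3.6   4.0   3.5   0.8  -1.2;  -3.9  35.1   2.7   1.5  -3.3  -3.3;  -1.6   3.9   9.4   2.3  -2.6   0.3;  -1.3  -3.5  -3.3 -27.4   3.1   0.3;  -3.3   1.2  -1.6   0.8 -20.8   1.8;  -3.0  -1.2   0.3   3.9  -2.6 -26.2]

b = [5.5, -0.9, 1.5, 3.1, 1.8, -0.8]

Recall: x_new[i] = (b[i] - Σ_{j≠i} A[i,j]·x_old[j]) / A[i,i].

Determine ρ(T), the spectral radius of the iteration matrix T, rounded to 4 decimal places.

0.4086

Split A = D + L + U, D = diag(-31.3, 35.1, 9.4, -27.4, -20.8, -26.2).
Jacobi T = -D⁻¹(L+U): T[1,4] = -(-3.3)/(35.1) = +0.0940; T[1,1] = 0.
  T[0,:] = [+0.0000, +0.1150, +0.1278, +0.1118, +0.0256, -0.0383]
  T[1,:] = [+0.1111, +0.0000, -0.0769, -0.0427, +0.0940, +0.0940]
  T[2,:] = [+0.1702, -0.4149, +0.0000, -0.2447, +0.2766, -0.0319]
  T[3,:] = [-0.0474, -0.1277, -0.1204, +0.0000, +0.1131, +0.0109]
  T[4,:] = [-0.1587, +0.0577, -0.0769, +0.0385, +0.0000, +0.0865]
  T[5,:] = [-0.1145, -0.0458, +0.0115, +0.1489, -0.0992, +0.0000]
moduli |λ_i(T)| = 0.4086, 0.1930, 0.1715, 0.1715, 0.1166, 0.1166.
ρ = 0.4086; 0.4086 < 1 ⇒ converges.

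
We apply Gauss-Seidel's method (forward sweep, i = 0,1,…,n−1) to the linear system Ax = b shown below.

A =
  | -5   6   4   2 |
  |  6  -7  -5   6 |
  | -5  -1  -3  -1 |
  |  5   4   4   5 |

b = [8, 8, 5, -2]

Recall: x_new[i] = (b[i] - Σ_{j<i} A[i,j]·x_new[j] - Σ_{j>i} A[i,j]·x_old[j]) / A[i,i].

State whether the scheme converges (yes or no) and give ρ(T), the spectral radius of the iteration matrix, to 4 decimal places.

no, ρ = 1.3046

A = D + L + U where D = diag(-5, -7, -3, 5).
GS T = -(D+L)⁻¹U: row 0 first, T[0,2] = -(4)/(-5) = +0.8000; later rows by forward substitution.
  T[0,:] = [+0.0000  +1.2000  +0.8000  +0.4000]
  T[1,:] = [+0.0000  +1.0286  -0.0286  +1.2000]
  T[2,:] = [+0.0000  -2.3429  -1.3238  -1.4000]
  T[3,:] = [+0.0000  -0.1486  +0.2819  -0.2400]
|roots of det(T-λI)|: 1.3046, 0.4680, 0.4680, 0.0000.
ρ(T) = max|λ| = 1.3046; 1.3046 > 1, so it fails to converge.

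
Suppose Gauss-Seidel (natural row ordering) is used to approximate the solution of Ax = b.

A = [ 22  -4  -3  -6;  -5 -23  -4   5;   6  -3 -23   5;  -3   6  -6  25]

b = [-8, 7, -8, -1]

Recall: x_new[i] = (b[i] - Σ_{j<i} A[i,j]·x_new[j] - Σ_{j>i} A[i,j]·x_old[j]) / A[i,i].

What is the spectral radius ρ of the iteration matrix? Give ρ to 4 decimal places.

Let D = diag(22, -23, -23, 25); L, U the strict triangles.
T_GS = -(D+L)⁻¹U: row 0 first, T[0,2] = -(-3)/(22) = +0.1364; later rows by forward substitution.
  T[0,:] = [+0.0000  +0.1818  +0.1364  +0.2727]
  T[1,:] = [+0.0000  -0.0395  -0.2036  +0.1581]
  T[2,:] = [+0.0000  +0.0526  +0.0621  +0.2679]
  T[3,:] = [+0.0000  +0.0439  +0.0801  +0.0591]
|eigenvalues of T|: 0.1654, 0.1239, 0.0402, 0.0000.
spectral radius ρ = 0.1654; 0.1654 < 1: convergent.

0.1654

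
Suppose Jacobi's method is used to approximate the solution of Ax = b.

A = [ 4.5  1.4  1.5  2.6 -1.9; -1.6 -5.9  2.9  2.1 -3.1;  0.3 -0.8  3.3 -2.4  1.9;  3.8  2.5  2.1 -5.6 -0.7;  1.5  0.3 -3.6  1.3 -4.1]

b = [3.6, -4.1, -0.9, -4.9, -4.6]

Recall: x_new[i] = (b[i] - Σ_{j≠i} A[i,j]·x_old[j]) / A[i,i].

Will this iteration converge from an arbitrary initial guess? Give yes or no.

Diagonal D = diag(4.5, -5.9, 3.3, -5.6, -4.1); L, U strict lower/upper.
T_J = -D⁻¹(L+U): T[1,3] = -(2.1)/(-5.9) = +0.3559; T[1,1] = 0.
  T[0,:] = [+0.0000, -0.3111, -0.3333, -0.5778, +0.4222]
  T[1,:] = [-0.2712, +0.0000, +0.4915, +0.3559, -0.5254]
  T[2,:] = [-0.0909, +0.2424, +0.0000, +0.7273, -0.5758]
  T[3,:] = [+0.6786, +0.4464, +0.3750, +0.0000, -0.1250]
  T[4,:] = [+0.3659, +0.0732, -0.8780, +0.3171, +0.0000]
|λ(T)| sorted: 1.1426, 0.7732, 0.3747, 0.3747, 0.0852.
ρ = 1.1426; 1.1426 > 1: divergent.

no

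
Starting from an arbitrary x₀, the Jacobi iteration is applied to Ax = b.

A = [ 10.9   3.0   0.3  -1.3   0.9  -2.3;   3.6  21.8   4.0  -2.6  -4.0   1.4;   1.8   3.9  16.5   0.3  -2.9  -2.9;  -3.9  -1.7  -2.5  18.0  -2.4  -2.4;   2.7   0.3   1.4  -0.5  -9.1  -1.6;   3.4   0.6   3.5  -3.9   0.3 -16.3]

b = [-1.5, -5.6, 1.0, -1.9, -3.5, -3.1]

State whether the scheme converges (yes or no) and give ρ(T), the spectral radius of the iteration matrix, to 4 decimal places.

A = D + L + U where D = diag(10.9, 21.8, 16.5, 18, -9.1, -16.3).
Jacobi T = -D⁻¹(L+U): T[0,5] = -(-2.3)/(10.9) = +0.2110; T[0,0] = 0.
  T[0,:] = [+0.0000, -0.2752, -0.0275, +0.1193, -0.0826, +0.2110]
  T[1,:] = [-0.1651, +0.0000, -0.1835, +0.1193, +0.1835, -0.0642]
  T[2,:] = [-0.1091, -0.2364, +0.0000, -0.0182, +0.1758, +0.1758]
  T[3,:] = [+0.2167, +0.0944, +0.1389, +0.0000, +0.1333, +0.1333]
  T[4,:] = [+0.2967, +0.0330, +0.1538, -0.0549, +0.0000, -0.1758]
  T[5,:] = [+0.2086, +0.0368, +0.2147, -0.2393, +0.0184, +0.0000]
|λ(T)| sorted: 0.5526, 0.3154, 0.3154, 0.2041, 0.2041, 0.0409.
ρ(T) = max|λ| = 0.5526; 0.5526 < 1 ⇒ converges.

yes, ρ = 0.5526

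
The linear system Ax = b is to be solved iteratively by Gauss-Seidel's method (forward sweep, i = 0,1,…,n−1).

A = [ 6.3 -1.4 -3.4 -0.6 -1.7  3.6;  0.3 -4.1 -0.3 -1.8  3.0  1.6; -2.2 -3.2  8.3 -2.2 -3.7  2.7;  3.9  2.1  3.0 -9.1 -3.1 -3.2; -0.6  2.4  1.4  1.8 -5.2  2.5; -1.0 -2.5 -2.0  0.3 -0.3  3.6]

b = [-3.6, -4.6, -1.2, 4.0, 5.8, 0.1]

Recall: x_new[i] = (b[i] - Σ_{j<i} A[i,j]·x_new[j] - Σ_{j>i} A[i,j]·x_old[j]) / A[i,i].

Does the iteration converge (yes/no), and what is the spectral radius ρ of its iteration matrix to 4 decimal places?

Write A = D+L+U with D = diag(6.3, -4.1, 8.3, -9.1, -5.2, 3.6).
Gauss-Seidel: T = -(D+L)⁻¹U, row 0 first, T[0,1] = -(-1.4)/(6.3) = +0.2222; later rows by forward substitution.
  T[0,:] = [+0.0000, +0.2222, +0.5397, +0.0952, +0.2698, -0.5714]
  T[1,:] = [+0.0000, +0.0163, -0.0337, -0.4321, +0.7515, +0.3484]
  T[2,:] = [+0.0000, +0.0652, +0.1301, +0.1237, +0.8070, -0.3424]
  T[3,:] = [+0.0000, +0.1205, +0.2664, -0.0181, +0.2145, -0.6290]
  T[4,:] = [+0.0000, +0.0411, +0.0494, -0.1834, +0.6072, +0.3976]
  T[5,:] = [+0.0000, +0.1026, +0.1807, -0.2186, +1.0779, -0.0215]
|roots of det(T-λI)|: 1.1550, 0.3236, 0.2109, 0.0499, 0.0499, 0.0000.
ρ = 1.1550; 1.1550 > 1: divergent.

no, ρ = 1.1550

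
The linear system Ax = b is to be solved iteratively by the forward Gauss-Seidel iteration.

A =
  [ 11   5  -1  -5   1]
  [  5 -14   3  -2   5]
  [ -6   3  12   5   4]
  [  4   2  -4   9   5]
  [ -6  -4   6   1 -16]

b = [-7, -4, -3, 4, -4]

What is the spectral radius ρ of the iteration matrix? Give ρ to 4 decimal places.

0.8934

Write A = D+L+U with D = diag(11, -14, 12, 9, -16).
T_GS = -(D+L)⁻¹U: row 0 first, T[0,2] = -(-1)/(11) = +0.0909; later rows by forward substitution.
  T[0,:] = [+0.0000 -0.4545 +0.0909 +0.4545 -0.0909]
  T[1,:] = [+0.0000 -0.1623 +0.2468 +0.0195 +0.3247]
  T[2,:] = [+0.0000 -0.1867 -0.0162 -0.1943 -0.4600]
  T[3,:] = [+0.0000 +0.1551 -0.1025 -0.2927 -0.7917]
  T[4,:] = [+0.0000 +0.1507 -0.1083 -0.2665 -0.2690]
moduli |λ_i(T)| = 0.8934, 0.2124, 0.2111, 0.2111, 0.0000.
ρ = 0.8934; 0.8934 < 1: convergent.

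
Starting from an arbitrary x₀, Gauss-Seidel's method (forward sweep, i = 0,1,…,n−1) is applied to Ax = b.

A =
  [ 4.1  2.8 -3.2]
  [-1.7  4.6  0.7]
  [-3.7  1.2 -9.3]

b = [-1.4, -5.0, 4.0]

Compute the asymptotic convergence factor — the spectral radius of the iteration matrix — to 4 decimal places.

Write A = D+L+U with D = diag(4.1, 4.6, -9.3).
T_GS = -(D+L)⁻¹U: row 0 first, T[0,1] = -(2.8)/(4.1) = -0.6829; later rows by forward substitution.
  T[0,:] = [+0.0000 -0.6829 +0.7805]
  T[1,:] = [+0.0000 -0.2524 +0.1363]
  T[2,:] = [+0.0000 +0.2391 -0.2929]
moduli |λ_i(T)| = 0.4543, 0.0910, 0.0000.
ρ = 0.4543; 0.4543 < 1 ⇒ converges.

0.4543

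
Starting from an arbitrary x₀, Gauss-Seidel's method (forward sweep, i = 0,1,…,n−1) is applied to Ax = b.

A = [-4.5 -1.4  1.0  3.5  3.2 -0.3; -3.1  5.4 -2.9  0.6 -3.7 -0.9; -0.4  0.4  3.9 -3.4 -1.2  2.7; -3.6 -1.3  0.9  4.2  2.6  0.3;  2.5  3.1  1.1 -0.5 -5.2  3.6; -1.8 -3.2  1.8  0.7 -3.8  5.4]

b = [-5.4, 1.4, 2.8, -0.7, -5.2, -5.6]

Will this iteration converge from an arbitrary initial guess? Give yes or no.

A = D + L + U where D = diag(-4.5, 5.4, 3.9, 4.2, -5.2, 5.4).
GS T = -(D+L)⁻¹U: row 0 first, T[0,3] = -(3.5)/(-4.5) = +0.7778; later rows by forward substitution.
  T[0,:] = [+0.0000, -0.3111, +0.2222, +0.7778, +0.7111, -0.0667]
  T[1,:] = [+0.0000, -0.1786, +0.6646, +0.3354, +1.0934, +0.1284]
  T[2,:] = [+0.0000, -0.0136, -0.0454, +0.9172, +0.2685, -0.7123]
  T[3,:] = [+0.0000, -0.3190, +0.4059, +0.5739, +0.2714, +0.0638]
  T[4,:] = [+0.0000, -0.2282, +0.4544, +0.7127, +1.0244, +0.5800]
  T[5,:] = [+0.0000, -0.3243, +0.7502, +0.5794, +1.4812, +0.6912]
|eigenvalues of T|: 1.3948, 1.0435, 0.2953, 0.2953, 0.1639, 0.0000.
spectral radius ρ = 1.3948; 1.3948 > 1, so it fails to converge.

no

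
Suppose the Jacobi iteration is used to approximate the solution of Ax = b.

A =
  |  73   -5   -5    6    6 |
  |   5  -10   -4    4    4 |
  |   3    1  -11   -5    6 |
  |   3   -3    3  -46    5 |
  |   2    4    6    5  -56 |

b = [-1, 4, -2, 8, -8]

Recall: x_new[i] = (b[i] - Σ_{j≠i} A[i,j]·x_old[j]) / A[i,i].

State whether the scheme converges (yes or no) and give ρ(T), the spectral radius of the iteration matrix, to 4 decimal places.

yes, ρ = 0.4290

A = D + L + U where D = diag(73, -10, -11, -46, -56).
Jacobi T = -D⁻¹(L+U): T[2,0] = -(3)/(-11) = +0.2727; T[2,2] = 0.
  T[0,:] = [+0.0000, +0.0685, +0.0685, -0.0822, -0.0822]
  T[1,:] = [+0.5000, +0.0000, -0.4000, +0.4000, +0.4000]
  T[2,:] = [+0.2727, +0.0909, +0.0000, -0.4545, +0.5455]
  T[3,:] = [+0.0652, -0.0652, +0.0652, +0.0000, +0.1087]
  T[4,:] = [+0.0357, +0.0714, +0.1071, +0.0893, +0.0000]
|roots of det(T-λI)|: 0.4290, 0.2819, 0.2819, 0.2326, 0.0927.
ρ = 0.4290; 0.4290 < 1: convergent.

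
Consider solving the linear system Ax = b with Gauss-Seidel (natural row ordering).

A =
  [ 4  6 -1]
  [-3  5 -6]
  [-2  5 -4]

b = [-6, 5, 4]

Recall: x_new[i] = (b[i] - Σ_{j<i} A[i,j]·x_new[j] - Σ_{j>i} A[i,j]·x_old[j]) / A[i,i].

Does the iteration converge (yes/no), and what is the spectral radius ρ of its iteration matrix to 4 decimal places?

Let D = diag(4, 5, -4); L, U the strict triangles.
GS T = -(D+L)⁻¹U: row 0 first, T[0,2] = -(-1)/(4) = +0.2500; later rows by forward substitution.
  T[0,:] = [+0.0000, -1.5000, +0.2500]
  T[1,:] = [+0.0000, -0.9000, +1.3500]
  T[2,:] = [+0.0000, -0.3750, +1.5625]
|roots of det(T-λI)|: 1.3361, 0.6736, 0.0000.
spectral radius ρ = 1.3361; 1.3361 > 1, so it fails to converge.

no, ρ = 1.3361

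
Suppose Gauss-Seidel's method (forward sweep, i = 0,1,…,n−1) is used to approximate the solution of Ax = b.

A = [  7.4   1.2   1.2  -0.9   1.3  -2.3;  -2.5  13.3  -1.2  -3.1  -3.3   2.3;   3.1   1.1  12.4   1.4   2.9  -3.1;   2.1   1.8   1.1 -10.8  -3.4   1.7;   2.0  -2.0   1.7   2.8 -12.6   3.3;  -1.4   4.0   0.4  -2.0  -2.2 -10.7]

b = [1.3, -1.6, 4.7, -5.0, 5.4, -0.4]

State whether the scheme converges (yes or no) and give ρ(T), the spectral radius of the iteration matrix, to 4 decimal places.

A = D + L + U where D = diag(7.4, 13.3, 12.4, -10.8, -12.6, -10.7).
T_GS = -(D+L)⁻¹U: row 0 first, T[0,1] = -(1.2)/(7.4) = -0.1622; later rows by forward substitution.
  T[0,:] = [+0.0000 -0.1622 -0.1622 +0.1216 -0.1757 +0.3108]
  T[1,:] = [+0.0000 -0.0305 +0.0597 +0.2559 +0.2151 -0.1145]
  T[2,:] = [+0.0000 +0.0432 +0.0352 -0.1660 -0.2090 +0.1825]
  T[3,:] = [+0.0000 -0.0322 -0.0180 +0.0494 -0.3344 +0.2173]
  T[4,:] = [+0.0000 -0.0222 -0.0345 -0.0327 -0.1645 +0.4023]
  T[5,:] = [+0.0000 +0.0220 +0.0553 +0.0711 +0.1919 -0.2000]
moduli |λ_i(T)| = 0.5356, 0.1166, 0.1166, 0.0959, 0.0255, 0.0000.
ρ(T) = max|λ| = 0.5356; 0.5356 < 1 ⇒ converges.

yes, ρ = 0.5356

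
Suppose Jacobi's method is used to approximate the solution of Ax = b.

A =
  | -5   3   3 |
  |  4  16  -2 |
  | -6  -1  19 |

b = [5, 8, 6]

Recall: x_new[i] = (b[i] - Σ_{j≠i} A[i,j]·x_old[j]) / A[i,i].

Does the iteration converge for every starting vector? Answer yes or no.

Write A = D+L+U with D = diag(-5, 16, 19).
Jacobi T = -D⁻¹(L+U): T[1,0] = -(4)/(16) = -0.2500; T[1,1] = 0.
  T[0,:] = [+0.0000  +0.6000  +0.6000]
  T[1,:] = [-0.2500  +0.0000  +0.1250]
  T[2,:] = [+0.3158  +0.0526  +0.0000]
|eigenvalues of T|: 0.3111, 0.2253, 0.2253.
spectral radius ρ = 0.3111; 0.3111 < 1: convergent.

yes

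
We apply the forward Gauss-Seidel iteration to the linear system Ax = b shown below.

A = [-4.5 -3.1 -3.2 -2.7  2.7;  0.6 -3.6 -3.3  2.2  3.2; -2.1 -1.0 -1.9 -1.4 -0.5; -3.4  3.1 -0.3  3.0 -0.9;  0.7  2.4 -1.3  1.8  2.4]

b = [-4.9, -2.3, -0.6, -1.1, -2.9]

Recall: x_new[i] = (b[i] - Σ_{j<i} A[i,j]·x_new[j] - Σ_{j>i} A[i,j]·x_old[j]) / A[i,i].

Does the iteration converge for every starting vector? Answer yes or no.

no

Write A = D+L+U with D = diag(-4.5, -3.6, -1.9, 3, 2.4).
Gauss-Seidel: T = -(D+L)⁻¹U, row 0 first, T[0,2] = -(-3.2)/(-4.5) = -0.7111; later rows by forward substitution.
  T[0,:] = [+0.0000, -0.6889, -0.7111, -0.6000, +0.6000]
  T[1,:] = [+0.0000, -0.1148, -1.0352, +0.5111, +0.9889]
  T[2,:] = [+0.0000, +0.8218, +1.3308, -0.3427, -1.4468]
  T[3,:] = [+0.0000, -0.5799, +0.3968, -1.2424, -0.1865]
  T[4,:] = [+0.0000, +1.1958, +1.6658, +0.4101, -1.8077]
eigenvalue magnitudes: 1.3856, 0.6241, 0.6241, 0.0754, 0.0000.
ρ(T) = max|λ| = 1.3856; 1.3856 > 1, so it fails to converge.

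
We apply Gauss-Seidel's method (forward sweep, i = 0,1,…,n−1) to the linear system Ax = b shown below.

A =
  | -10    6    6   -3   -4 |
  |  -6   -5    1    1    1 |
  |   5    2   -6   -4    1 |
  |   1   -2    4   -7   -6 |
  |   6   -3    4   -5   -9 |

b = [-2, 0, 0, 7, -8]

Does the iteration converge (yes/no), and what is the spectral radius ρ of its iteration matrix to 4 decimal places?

no, ρ = 1.2506

Diagonal D = diag(-10, -5, -6, -7, -9); L, U strict lower/upper.
GS T = -(D+L)⁻¹U: row 0 first, T[0,4] = -(-4)/(-10) = -0.4000; later rows by forward substitution.
  T[0,:] = [+0.0000 +0.6000 +0.6000 -0.3000 -0.4000]
  T[1,:] = [+0.0000 -0.7200 -0.5200 +0.5600 +0.6800]
  T[2,:] = [+0.0000 +0.2600 +0.3267 -0.7300 +0.0600]
  T[3,:] = [+0.0000 +0.4400 +0.4210 -0.6200 -1.0743]
  T[4,:] = [+0.0000 +0.5111 +0.4847 -0.3667 +0.1302]
moduli |λ_i(T)| = 1.2506, 0.7500, 0.2208, 0.2208, 0.0000.
ρ = 1.2506; 1.2506 > 1 ⇒ diverges.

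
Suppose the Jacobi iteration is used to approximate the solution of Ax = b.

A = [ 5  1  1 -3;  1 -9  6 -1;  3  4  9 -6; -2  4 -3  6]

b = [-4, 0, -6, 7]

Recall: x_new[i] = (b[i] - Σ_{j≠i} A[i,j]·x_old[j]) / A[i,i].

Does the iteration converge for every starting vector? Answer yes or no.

yes

Write A = D+L+U with D = diag(5, -9, 9, 6).
Jacobi: T = -D⁻¹(L+U), T[3,1] = -(4)/(6) = -0.6667; T[3,3] = 0.
  T[0,:] = [+0.0000 -0.2000 -0.2000 +0.6000]
  T[1,:] = [+0.1111 +0.0000 +0.6667 -0.1111]
  T[2,:] = [-0.3333 -0.4444 +0.0000 +0.6667]
  T[3,:] = [+0.3333 -0.6667 +0.5000 +0.0000]
eigenvalue magnitudes: 0.9476, 0.5785, 0.5785, 0.3438.
ρ(T) = max|λ| = 0.9476; 0.9476 < 1: convergent.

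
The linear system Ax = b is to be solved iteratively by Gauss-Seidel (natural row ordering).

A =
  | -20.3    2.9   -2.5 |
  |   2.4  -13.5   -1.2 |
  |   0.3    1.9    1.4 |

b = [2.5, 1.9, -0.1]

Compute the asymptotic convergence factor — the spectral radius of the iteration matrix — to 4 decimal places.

0.2148

Diagonal D = diag(-20.3, -13.5, 1.4); L, U strict lower/upper.
T_GS = -(D+L)⁻¹U: row 0 first, T[0,1] = -(2.9)/(-20.3) = +0.1429; later rows by forward substitution.
  T[0,:] = [+0.0000, +0.1429, -0.1232]
  T[1,:] = [+0.0000, +0.0254, -0.1108]
  T[2,:] = [+0.0000, -0.0651, +0.1767]
moduli |λ_i(T)| = 0.2148, 0.0127, 0.0000.
ρ = 0.2148; 0.2148 < 1 ⇒ converges.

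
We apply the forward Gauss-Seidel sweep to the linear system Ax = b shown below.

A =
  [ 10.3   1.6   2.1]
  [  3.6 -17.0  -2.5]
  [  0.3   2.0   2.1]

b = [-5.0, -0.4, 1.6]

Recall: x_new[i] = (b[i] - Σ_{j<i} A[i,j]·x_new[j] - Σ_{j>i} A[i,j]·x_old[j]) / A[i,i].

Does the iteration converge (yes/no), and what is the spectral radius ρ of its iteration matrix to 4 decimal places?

Diagonal D = diag(10.3, -17, 2.1); L, U strict lower/upper.
GS T = -(D+L)⁻¹U: row 0 first, T[0,1] = -(1.6)/(10.3) = -0.1553; later rows by forward substitution.
  T[0,:] = [+0.0000 -0.1553 -0.2039]
  T[1,:] = [+0.0000 -0.0329 -0.1902]
  T[2,:] = [+0.0000 +0.0535 +0.2103]
|λ(T)| sorted: 0.1566, 0.0208, 0.0000.
ρ = 0.1566; 0.1566 < 1, so it converges for any x₀.

yes, ρ = 0.1566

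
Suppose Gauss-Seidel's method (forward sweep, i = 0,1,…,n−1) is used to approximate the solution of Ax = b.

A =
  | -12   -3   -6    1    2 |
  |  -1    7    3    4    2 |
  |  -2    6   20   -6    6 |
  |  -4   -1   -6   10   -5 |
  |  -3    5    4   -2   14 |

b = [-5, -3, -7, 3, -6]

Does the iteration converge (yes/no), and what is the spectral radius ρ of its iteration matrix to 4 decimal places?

yes, ρ = 0.5909

A = D + L + U where D = diag(-12, 7, 20, 10, 14).
GS T = -(D+L)⁻¹U: row 0 first, T[0,1] = -(-3)/(-12) = -0.2500; later rows by forward substitution.
  T[0,:] = [+0.0000, -0.2500, -0.5000, +0.0833, +0.1667]
  T[1,:] = [+0.0000, -0.0357, -0.5000, -0.5595, -0.2619]
  T[2,:] = [+0.0000, -0.0143, +0.1000, +0.4762, -0.2048]
  T[3,:] = [+0.0000, -0.1121, -0.1900, +0.2631, +0.4176]
  T[4,:] = [+0.0000, -0.0528, +0.0157, +0.1192, +0.2474]
|roots of det(T-λI)|: 0.5909, 0.2640, 0.2640, 0.0836, 0.0000.
ρ = 0.5909; 0.5909 < 1, so it converges for any x₀.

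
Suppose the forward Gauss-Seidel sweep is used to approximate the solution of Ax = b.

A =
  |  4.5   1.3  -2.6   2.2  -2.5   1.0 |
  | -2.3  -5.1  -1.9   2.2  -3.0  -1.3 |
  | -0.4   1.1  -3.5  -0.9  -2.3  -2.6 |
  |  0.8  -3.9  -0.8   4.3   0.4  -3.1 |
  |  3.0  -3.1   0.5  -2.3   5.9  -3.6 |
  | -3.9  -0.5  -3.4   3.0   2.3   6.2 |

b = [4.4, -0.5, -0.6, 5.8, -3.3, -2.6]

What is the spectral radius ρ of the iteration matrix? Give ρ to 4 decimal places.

1.2778

Split A = D + L + U, D = diag(4.5, -5.1, -3.5, 4.3, 5.9, 6.2).
Gauss-Seidel: T = -(D+L)⁻¹U, row 0 first, T[0,5] = -(1)/(4.5) = -0.2222; later rows by forward substitution.
  T[0,:] = [+0.0000, -0.2889, +0.5778, -0.4889, +0.5556, -0.2222]
  T[1,:] = [+0.0000, +0.1303, -0.6331, +0.6519, -0.8388, -0.1547]
  T[2,:] = [+0.0000, +0.0740, -0.2650, +0.0036, -0.9843, -0.7661]
  T[3,:] = [+0.0000, +0.1857, -0.7310, +0.6828, -1.1403, +0.4795]
  T[4,:] = [+0.0000, +0.2815, -0.8890, +0.8570, -1.0843, +0.8937]
  T[5,:] = [+0.0000, -0.3249, +0.8505, -0.9013, +0.6960, -1.1359]
eigenvalue magnitudes: 1.2778, 0.4392, 0.2858, 0.2858, 0.0216, 0.0000.
spectral radius ρ = 1.2778; 1.2778 > 1 ⇒ diverges.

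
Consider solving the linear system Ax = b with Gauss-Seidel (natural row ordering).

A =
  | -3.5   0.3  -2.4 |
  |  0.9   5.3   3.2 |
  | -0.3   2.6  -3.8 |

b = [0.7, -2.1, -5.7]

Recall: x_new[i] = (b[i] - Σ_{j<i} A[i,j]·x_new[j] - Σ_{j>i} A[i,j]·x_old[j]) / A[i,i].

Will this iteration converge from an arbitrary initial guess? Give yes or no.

yes

Write A = D+L+U with D = diag(-3.5, 5.3, -3.8).
Gauss-Seidel: T = -(D+L)⁻¹U, row 0 first, T[0,2] = -(-2.4)/(-3.5) = -0.6857; later rows by forward substitution.
  T[0,:] = [+0.0000, +0.0857, -0.6857]
  T[1,:] = [+0.0000, -0.0146, -0.4873]
  T[2,:] = [+0.0000, -0.0167, -0.2793]
eigenvalue magnitudes: 0.3072, 0.0133, 0.0000.
ρ = 0.3072; 0.3072 < 1: convergent.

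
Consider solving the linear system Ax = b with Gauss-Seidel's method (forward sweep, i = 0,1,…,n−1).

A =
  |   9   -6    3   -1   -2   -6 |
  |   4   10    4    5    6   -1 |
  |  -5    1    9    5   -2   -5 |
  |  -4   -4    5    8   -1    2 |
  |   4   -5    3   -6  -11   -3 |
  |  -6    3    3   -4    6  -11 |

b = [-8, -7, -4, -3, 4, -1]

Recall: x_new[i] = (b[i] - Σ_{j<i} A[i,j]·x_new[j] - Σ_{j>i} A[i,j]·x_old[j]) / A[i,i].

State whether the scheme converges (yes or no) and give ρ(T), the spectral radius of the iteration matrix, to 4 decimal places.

no, ρ = 1.1760

Diagonal D = diag(9, 10, 9, 8, -11, -11); L, U strict lower/upper.
Gauss-Seidel: T = -(D+L)⁻¹U, row 0 first, T[0,5] = -(-6)/(9) = +0.6667; later rows by forward substitution.
  T[0,:] = [+0.0000  +0.6667  -0.3333  +0.1111  +0.2222  +0.6667]
  T[1,:] = [+0.0000  -0.2667  -0.2667  -0.5444  -0.6889  -0.1667]
  T[2,:] = [+0.0000  +0.4000  -0.1556  -0.4333  +0.4222  +0.9444]
  T[3,:] = [+0.0000  -0.0500  -0.2028  +0.0542  -0.3722  -0.5903]
  T[4,:] = [+0.0000  +0.5000  +0.0682  +0.1402  +0.7121  +0.6250]
  T[5,:] = [+0.0000  -0.0364  +0.1776  -0.2705  +0.3298  +0.4040]
|λ(T)| sorted: 1.1760, 0.3976, 0.3976, 0.1217, 0.1217, 0.0000.
spectral radius ρ = 1.1760; 1.1760 > 1: divergent.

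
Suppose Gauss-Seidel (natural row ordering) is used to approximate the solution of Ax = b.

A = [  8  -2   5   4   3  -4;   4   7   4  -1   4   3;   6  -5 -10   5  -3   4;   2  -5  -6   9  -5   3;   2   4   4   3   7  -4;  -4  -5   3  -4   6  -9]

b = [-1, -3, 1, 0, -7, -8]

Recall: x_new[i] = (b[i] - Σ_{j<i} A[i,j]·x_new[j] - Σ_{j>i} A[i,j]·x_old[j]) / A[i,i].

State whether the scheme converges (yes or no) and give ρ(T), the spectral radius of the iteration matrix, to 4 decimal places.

no, ρ = 1.4072

A = D + L + U where D = diag(8, 7, -10, 9, 7, -9).
Gauss-Seidel: T = -(D+L)⁻¹U, row 0 first, T[0,5] = -(-4)/(8) = +0.5000; later rows by forward substitution.
  T[0,:] = [+0.0000, +0.2500, -0.6250, -0.5000, -0.3750, +0.5000]
  T[1,:] = [+0.0000, -0.1429, -0.2143, +0.4286, -0.3571, -0.7143]
  T[2,:] = [+0.0000, +0.2214, -0.2679, -0.0143, -0.3464, +1.0571]
  T[3,:] = [+0.0000, +0.0127, -0.1587, +0.3397, +0.2095, -0.1365]
  T[4,:] = [+0.0000, -0.1218, +0.5221, -0.2395, +0.4194, +0.2912]
  T[5,:] = [+0.0000, -0.0448, +0.7262, -0.3312, +0.4361, +0.7818]
eigenvalue magnitudes: 1.4072, 0.6277, 0.2805, 0.2805, 0.1451, 0.0000.
ρ = 1.4072; 1.4072 > 1 ⇒ diverges.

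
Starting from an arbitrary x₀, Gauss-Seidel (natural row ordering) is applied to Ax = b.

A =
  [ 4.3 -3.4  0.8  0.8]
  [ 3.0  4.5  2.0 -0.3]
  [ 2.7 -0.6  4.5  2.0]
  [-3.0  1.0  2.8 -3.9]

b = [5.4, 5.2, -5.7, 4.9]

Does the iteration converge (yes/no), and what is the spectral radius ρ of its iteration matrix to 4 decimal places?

Let D = diag(4.3, 4.5, 4.5, -3.9); L, U the strict triangles.
T_GS = -(D+L)⁻¹U: row 0 first, T[0,3] = -(0.8)/(4.3) = -0.1860; later rows by forward substitution.
  T[0,:] = [+0.0000  +0.7907  -0.1860  -0.1860]
  T[1,:] = [+0.0000  -0.5271  -0.3204  +0.1907]
  T[2,:] = [+0.0000  -0.5447  +0.0689  -0.3074]
  T[3,:] = [+0.0000  -1.1345  +0.1104  -0.0287]
moduli |λ_i(T)| = 0.6736, 0.4223, 0.4223, 0.0000.
spectral radius ρ = 0.6736; 0.6736 < 1 ⇒ converges.

yes, ρ = 0.6736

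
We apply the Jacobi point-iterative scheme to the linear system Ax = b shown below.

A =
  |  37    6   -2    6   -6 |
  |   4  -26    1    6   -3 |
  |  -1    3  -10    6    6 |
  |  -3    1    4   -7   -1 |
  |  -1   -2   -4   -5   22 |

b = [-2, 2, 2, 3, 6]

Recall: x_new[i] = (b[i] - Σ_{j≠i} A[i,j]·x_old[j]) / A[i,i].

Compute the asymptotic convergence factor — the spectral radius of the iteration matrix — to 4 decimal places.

Diagonal D = diag(37, -26, -10, -7, 22); L, U strict lower/upper.
Jacobi T = -D⁻¹(L+U): T[0,2] = -(-2)/(37) = +0.0541; T[0,0] = 0.
  T[0,:] = [+0.0000 -0.1622 +0.0541 -0.1622 +0.1622]
  T[1,:] = [+0.1538 +0.0000 +0.0385 +0.2308 -0.1154]
  T[2,:] = [-0.1000 +0.3000 +0.0000 +0.6000 +0.6000]
  T[3,:] = [-0.4286 +0.1429 +0.5714 +0.0000 -0.1429]
  T[4,:] = [+0.0455 +0.0909 +0.1818 +0.2273 +0.0000]
|eigenvalues of T|: 0.7641, 0.5260, 0.3062, 0.1814, 0.1132.
spectral radius ρ = 0.7641; 0.7641 < 1, so it converges for any x₀.

0.7641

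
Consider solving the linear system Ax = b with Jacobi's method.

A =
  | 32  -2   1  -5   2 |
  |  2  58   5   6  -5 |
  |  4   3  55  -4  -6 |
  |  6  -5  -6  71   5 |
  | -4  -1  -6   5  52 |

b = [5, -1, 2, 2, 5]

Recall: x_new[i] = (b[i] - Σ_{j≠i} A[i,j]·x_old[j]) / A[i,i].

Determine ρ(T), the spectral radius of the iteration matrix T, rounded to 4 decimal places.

0.2149

Diagonal D = diag(32, 58, 55, 71, 52); L, U strict lower/upper.
Jacobi T = -D⁻¹(L+U): T[1,2] = -(5)/(58) = -0.0862; T[1,1] = 0.
  T[0,:] = [+0.0000, +0.0625, -0.0312, +0.1562, -0.0625]
  T[1,:] = [-0.0345, +0.0000, -0.0862, -0.1034, +0.0862]
  T[2,:] = [-0.0727, -0.0545, +0.0000, +0.0727, +0.1091]
  T[3,:] = [-0.0845, +0.0704, +0.0845, +0.0000, -0.0704]
  T[4,:] = [+0.0769, +0.0192, +0.1154, -0.0962, +0.0000]
eigenvalue magnitudes: 0.2149, 0.1620, 0.1620, 0.1233, 0.0571.
spectral radius ρ = 0.2149; 0.2149 < 1: convergent.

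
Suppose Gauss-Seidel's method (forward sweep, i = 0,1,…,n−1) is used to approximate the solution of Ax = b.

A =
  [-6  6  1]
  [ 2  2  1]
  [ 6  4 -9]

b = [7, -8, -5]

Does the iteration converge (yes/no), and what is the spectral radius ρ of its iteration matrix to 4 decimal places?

yes, ρ = 0.7261

A = D + L + U where D = diag(-6, 2, -9).
GS T = -(D+L)⁻¹U: row 0 first, T[0,1] = -(6)/(-6) = +1.0000; later rows by forward substitution.
  T[0,:] = [+0.0000 +1.0000 +0.1667]
  T[1,:] = [+0.0000 -1.0000 -0.6667]
  T[2,:] = [+0.0000 +0.2222 -0.1852]
|eigenvalues of T|: 0.7261, 0.4591, 0.0000.
ρ = 0.7261; 0.7261 < 1 ⇒ converges.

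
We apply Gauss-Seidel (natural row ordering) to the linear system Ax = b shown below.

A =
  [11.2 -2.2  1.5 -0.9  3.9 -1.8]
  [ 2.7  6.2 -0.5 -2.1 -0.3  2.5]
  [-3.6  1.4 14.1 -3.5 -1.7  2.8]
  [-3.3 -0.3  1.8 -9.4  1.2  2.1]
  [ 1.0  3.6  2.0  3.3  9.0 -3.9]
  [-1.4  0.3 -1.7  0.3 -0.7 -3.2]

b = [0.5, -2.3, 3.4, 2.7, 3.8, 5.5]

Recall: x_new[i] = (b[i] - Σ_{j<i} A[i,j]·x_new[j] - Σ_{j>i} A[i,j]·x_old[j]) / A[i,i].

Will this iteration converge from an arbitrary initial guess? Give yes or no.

A = D + L + U where D = diag(11.2, 6.2, 14.1, -9.4, 9, -3.2).
GS T = -(D+L)⁻¹U: row 0 first, T[0,3] = -(-0.9)/(11.2) = +0.0804; later rows by forward substitution.
  T[0,:] = [+0.0000 +0.1964 -0.1339 +0.0804 -0.3482 +0.1607]
  T[1,:] = [+0.0000 -0.0855 +0.1390 +0.3037 +0.2000 -0.4732]
  T[2,:] = [+0.0000 +0.0586 -0.0480 +0.2386 +0.0118 -0.1106]
  T[3,:] = [+0.0000 -0.0550 +0.0334 +0.0078 +0.2458 +0.1609]
  T[4,:] = [+0.0000 +0.0195 -0.0423 -0.1863 -0.1341 +0.5703]
  T[5,:] = [+0.0000 -0.1345 +0.1095 -0.0920 +0.2172 -0.1656]
moduli |λ_i(T)| = 0.6046, 0.2713, 0.2713, 0.0462, 0.0462, 0.0000.
ρ = 0.6046; 0.6046 < 1, so it converges for any x₀.

yes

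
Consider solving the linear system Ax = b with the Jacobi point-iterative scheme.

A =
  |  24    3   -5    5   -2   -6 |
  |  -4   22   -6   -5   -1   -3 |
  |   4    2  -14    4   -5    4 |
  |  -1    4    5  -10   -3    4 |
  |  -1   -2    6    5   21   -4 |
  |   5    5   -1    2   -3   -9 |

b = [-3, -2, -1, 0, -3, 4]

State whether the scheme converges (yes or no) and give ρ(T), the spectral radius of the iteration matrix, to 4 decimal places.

yes, ρ = 0.9039

Write A = D+L+U with D = diag(24, 22, -14, -10, 21, -9).
Jacobi: T = -D⁻¹(L+U), T[4,1] = -(-2)/(21) = +0.0952; T[4,4] = 0.
  T[0,:] = [+0.0000 -0.1250 +0.2083 -0.2083 +0.0833 +0.2500]
  T[1,:] = [+0.1818 +0.0000 +0.2727 +0.2273 +0.0455 +0.1364]
  T[2,:] = [+0.2857 +0.1429 +0.0000 +0.2857 -0.3571 +0.2857]
  T[3,:] = [-0.1000 +0.4000 +0.5000 +0.0000 -0.3000 +0.4000]
  T[4,:] = [+0.0476 +0.0952 -0.2857 -0.2381 +0.0000 +0.1905]
  T[5,:] = [+0.5556 +0.5556 -0.1111 +0.2222 -0.3333 +0.0000]
|eigenvalues of T|: 0.9039, 0.5434, 0.4723, 0.4723, 0.3133, 0.1372.
ρ = 0.9039; 0.9039 < 1, so it converges for any x₀.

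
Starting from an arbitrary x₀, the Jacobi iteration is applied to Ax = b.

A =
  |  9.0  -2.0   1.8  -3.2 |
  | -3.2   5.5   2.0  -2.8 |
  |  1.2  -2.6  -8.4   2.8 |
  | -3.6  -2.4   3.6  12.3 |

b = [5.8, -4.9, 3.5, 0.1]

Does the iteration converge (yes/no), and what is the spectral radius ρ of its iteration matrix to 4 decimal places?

Let D = diag(9, 5.5, -8.4, 12.3); L, U the strict triangles.
Jacobi: T = -D⁻¹(L+U), T[1,2] = -(2)/(5.5) = -0.3636; T[1,1] = 0.
  T[0,:] = [+0.0000, +0.2222, -0.2000, +0.3556]
  T[1,:] = [+0.5818, +0.0000, -0.3636, +0.5091]
  T[2,:] = [+0.1429, -0.3095, +0.0000, +0.3333]
  T[3,:] = [+0.2927, +0.1951, -0.2927, +0.0000]
|eigenvalues of T|: 0.6802, 0.3868, 0.1735, 0.1735.
ρ = 0.6802; 0.6802 < 1, so it converges for any x₀.

yes, ρ = 0.6802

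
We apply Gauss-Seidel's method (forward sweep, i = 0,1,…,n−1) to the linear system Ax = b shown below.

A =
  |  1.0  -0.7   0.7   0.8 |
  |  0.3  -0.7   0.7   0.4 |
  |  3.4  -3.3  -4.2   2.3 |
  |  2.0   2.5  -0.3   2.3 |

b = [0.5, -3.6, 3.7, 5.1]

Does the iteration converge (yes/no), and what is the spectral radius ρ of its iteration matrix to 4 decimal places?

Let D = diag(1, -0.7, -4.2, 2.3); L, U the strict triangles.
GS T = -(D+L)⁻¹U: row 0 first, T[0,3] = -(0.8)/(1) = -0.8000; later rows by forward substitution.
  T[0,:] = [+0.0000, +0.7000, -0.7000, -0.8000]
  T[1,:] = [+0.0000, +0.3000, +0.7000, +0.2286]
  T[2,:] = [+0.0000, +0.3310, -1.1167, -0.2796]
  T[3,:] = [+0.0000, -0.8916, -0.2978, +0.4107]
|eigenvalues of T|: 1.2470, 0.5170, 0.5170, 0.0000.
ρ(T) = max|λ| = 1.2470; 1.2470 > 1 ⇒ diverges.

no, ρ = 1.2470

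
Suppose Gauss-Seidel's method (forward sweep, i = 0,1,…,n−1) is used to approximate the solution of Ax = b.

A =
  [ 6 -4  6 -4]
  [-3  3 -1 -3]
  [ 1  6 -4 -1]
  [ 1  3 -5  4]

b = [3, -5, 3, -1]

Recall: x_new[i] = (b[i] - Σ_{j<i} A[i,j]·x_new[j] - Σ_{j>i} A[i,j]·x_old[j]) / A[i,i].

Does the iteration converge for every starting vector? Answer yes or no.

no

Let D = diag(6, 3, -4, 4); L, U the strict triangles.
T_GS = -(D+L)⁻¹U: row 0 first, T[0,1] = -(-4)/(6) = +0.6667; later rows by forward substitution.
  T[0,:] = [+0.0000, +0.6667, -1.0000, +0.6667]
  T[1,:] = [+0.0000, +0.6667, -0.6667, +1.6667]
  T[2,:] = [+0.0000, +1.1667, -1.2500, +2.4167]
  T[3,:] = [+0.0000, +0.7917, -0.8125, +1.6042]
|roots of det(T-λI)|: 1.2968, 0.2293, 0.0467, 0.0000.
spectral radius ρ = 1.2968; 1.2968 > 1 ⇒ diverges.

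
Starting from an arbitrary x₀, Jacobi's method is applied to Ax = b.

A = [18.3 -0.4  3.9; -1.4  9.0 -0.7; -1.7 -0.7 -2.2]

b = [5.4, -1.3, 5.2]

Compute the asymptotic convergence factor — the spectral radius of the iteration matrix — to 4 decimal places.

Split A = D + L + U, D = diag(18.3, 9, -2.2).
T_J = -D⁻¹(L+U): T[1,0] = -(-1.4)/(9) = +0.1556; T[1,1] = 0.
  T[0,:] = [+0.0000 +0.0219 -0.2131]
  T[1,:] = [+0.1556 +0.0000 +0.0778]
  T[2,:] = [-0.7727 -0.3182 +0.0000]
|roots of det(T-λI)|: 0.4074, 0.3410, 0.0665.
spectral radius ρ = 0.4074; 0.4074 < 1, so it converges for any x₀.

0.4074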